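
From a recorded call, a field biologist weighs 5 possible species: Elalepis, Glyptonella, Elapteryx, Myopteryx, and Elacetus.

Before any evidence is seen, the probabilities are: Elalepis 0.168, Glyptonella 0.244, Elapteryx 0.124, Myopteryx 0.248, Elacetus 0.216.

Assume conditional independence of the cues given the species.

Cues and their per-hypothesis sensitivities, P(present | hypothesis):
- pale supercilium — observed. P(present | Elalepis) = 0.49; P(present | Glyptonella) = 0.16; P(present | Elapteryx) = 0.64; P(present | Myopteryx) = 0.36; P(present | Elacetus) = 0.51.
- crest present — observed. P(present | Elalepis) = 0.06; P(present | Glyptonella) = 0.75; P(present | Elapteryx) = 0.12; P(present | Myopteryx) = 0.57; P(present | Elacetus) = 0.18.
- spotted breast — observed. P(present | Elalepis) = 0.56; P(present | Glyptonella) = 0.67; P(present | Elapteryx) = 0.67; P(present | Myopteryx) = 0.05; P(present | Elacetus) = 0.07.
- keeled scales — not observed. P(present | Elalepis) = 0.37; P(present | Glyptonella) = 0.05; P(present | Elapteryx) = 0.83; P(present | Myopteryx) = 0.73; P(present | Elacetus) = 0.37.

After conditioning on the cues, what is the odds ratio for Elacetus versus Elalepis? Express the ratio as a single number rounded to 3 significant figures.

0.502

The normalizing constant cancels in an odds ratio, so compute prior × likelihood for the two hypotheses only (using 1 − P(present | H) for each absent cue):
  Elacetus: 0.216 × 0.51 × 0.18 × 0.07 × (1 − 0.37) = 0.00087445
  Elalepis: 0.168 × 0.49 × 0.06 × 0.56 × (1 − 0.37) = 0.0017425
Posterior odds = 0.00087445 / 0.0017425 ≈ 0.502.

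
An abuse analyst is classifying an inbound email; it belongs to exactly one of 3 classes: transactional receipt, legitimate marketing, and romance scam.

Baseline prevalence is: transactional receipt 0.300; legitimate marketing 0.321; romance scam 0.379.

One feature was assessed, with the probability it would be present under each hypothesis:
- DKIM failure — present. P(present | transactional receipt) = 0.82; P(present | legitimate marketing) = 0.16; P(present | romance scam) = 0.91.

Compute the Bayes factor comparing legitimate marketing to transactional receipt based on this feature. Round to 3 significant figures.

Likelihood of this feature under each hypothesis:
  legitimate marketing: 0.16
  transactional receipt: 0.82
Bayes factor = 0.16 / 0.82 ≈ 0.195

0.195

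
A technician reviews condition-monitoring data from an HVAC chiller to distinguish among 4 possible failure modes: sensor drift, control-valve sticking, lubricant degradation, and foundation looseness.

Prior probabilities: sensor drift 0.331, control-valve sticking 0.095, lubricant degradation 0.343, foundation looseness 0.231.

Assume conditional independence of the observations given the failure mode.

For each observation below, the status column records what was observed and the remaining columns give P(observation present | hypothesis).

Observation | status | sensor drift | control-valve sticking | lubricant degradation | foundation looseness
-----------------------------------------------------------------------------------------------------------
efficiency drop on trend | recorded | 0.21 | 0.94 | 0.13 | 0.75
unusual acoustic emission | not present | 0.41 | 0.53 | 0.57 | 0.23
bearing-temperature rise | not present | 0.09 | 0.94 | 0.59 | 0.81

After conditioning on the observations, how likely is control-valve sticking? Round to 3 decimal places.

By Bayes' rule with conditional independence, the unnormalized weight for each hypothesis is prior × ∏ likelihoods (using 1 − P(present | H) for each absent observation):
  sensor drift: 0.331 × 0.21 × (1 − 0.41) × (1 − 0.09) = 0.03732
  control-valve sticking: 0.095 × 0.94 × (1 − 0.53) × (1 − 0.94) = 0.0025183
  lubricant degradation: 0.343 × 0.13 × (1 − 0.57) × (1 − 0.59) = 0.0078612
  foundation looseness: 0.231 × 0.75 × (1 − 0.23) × (1 − 0.81) = 0.025346
The unnormalized weights sum to 0.073046.
P(control-valve sticking | evidence) = 0.0025183 / 0.073046 ≈ 0.034.

0.034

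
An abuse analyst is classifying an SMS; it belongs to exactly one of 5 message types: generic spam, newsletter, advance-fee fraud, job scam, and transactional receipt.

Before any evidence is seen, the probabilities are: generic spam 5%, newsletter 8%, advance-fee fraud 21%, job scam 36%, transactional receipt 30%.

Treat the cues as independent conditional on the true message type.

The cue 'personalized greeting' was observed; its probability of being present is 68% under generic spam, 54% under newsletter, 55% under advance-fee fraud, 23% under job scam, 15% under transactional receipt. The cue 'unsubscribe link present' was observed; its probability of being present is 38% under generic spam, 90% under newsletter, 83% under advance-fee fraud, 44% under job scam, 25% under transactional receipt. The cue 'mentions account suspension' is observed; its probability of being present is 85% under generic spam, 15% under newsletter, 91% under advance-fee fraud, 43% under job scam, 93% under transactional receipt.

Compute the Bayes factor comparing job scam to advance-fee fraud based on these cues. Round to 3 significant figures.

The Bayes factor is the ratio of the joint likelihoods of the cue pattern under the two hypotheses.
  job scam: 0.23 × 0.44 × 0.43 = 0.043516
  advance-fee fraud: 0.55 × 0.83 × 0.91 = 0.41542
Bayes factor = 0.043516 / 0.41542 ≈ 0.105

0.105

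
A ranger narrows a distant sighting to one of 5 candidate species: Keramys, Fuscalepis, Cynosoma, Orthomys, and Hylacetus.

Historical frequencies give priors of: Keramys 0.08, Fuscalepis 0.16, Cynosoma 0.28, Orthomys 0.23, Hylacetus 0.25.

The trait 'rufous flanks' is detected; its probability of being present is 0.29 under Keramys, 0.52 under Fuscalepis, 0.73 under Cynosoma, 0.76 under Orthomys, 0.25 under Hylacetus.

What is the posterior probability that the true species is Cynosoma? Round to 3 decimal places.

0.373

Multiply each prior by the likelihood of the trait:
  Keramys: 0.08 × 0.29 = 0.0232
  Fuscalepis: 0.16 × 0.52 = 0.0832
  Cynosoma: 0.28 × 0.73 = 0.2044
  Orthomys: 0.23 × 0.76 = 0.1748
  Hylacetus: 0.25 × 0.25 = 0.0625
Normalizing constant Z = 0.0232 + 0.0832 + 0.2044 + 0.1748 + 0.0625 = 0.5481.
P(Cynosoma | evidence) = 0.2044 / 0.5481 ≈ 0.373.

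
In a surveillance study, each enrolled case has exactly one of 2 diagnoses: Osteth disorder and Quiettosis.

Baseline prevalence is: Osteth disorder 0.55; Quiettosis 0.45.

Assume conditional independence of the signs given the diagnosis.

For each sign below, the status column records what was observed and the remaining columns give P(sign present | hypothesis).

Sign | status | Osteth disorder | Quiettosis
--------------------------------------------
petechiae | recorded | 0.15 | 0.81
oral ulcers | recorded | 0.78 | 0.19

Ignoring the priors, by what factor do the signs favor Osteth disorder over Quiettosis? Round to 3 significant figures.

0.760

Joint likelihood of the sign pattern under each hypothesis:
  Osteth disorder: 0.15 × 0.78 = 0.117
  Quiettosis: 0.81 × 0.19 = 0.1539
Bayes factor = 0.117 / 0.1539 ≈ 0.760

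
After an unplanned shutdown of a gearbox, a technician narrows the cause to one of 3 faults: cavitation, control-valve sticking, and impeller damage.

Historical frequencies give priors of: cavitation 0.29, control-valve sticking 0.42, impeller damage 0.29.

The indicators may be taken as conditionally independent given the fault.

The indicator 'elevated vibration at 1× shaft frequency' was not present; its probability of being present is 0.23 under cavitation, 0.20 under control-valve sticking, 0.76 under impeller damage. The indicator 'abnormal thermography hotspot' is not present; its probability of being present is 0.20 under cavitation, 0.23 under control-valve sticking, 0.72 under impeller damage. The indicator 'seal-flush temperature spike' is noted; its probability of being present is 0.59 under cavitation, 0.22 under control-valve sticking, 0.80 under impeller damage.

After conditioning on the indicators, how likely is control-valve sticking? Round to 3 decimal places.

0.320

By Bayes' rule with conditional independence, the unnormalized weight for each hypothesis is prior × ∏ likelihoods (using 1 − P(present | H) for each absent indicator):
  cavitation: 0.29 × (1 − 0.23) × (1 − 0.20) × 0.59 = 0.1054
  control-valve sticking: 0.42 × (1 − 0.20) × (1 − 0.23) × 0.22 = 0.056918
  impeller damage: 0.29 × (1 − 0.76) × (1 − 0.72) × 0.80 = 0.01559
Marginal likelihood of the evidence = 0.17791.
P(control-valve sticking | evidence) = 0.056918 / 0.17791 ≈ 0.320.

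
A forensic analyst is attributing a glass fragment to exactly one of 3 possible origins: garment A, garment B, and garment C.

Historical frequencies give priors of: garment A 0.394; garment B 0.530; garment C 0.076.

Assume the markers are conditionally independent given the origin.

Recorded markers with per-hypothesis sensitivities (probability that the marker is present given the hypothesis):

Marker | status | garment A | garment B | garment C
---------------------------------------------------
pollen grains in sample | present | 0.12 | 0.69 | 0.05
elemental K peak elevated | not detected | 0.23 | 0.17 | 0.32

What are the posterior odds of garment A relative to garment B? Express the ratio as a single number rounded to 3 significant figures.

0.120

The normalizing constant cancels in an odds ratio, so compute prior × likelihood for the two hypotheses only (using 1 − P(present | H) for each absent marker):
  garment A: 0.394 × 0.12 × (1 − 0.23) = 0.036406
  garment B: 0.530 × 0.69 × (1 − 0.17) = 0.30353
Posterior odds = 0.036406 / 0.30353 ≈ 0.120.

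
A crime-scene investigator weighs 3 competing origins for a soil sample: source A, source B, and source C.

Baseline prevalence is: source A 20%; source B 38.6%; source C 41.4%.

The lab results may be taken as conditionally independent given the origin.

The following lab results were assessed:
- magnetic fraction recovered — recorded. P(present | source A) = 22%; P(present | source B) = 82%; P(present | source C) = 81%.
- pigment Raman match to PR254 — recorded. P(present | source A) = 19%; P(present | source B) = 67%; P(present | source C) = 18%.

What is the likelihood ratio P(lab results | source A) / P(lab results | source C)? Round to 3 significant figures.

The Bayes factor is the ratio of the joint likelihoods of the lab result pattern under the two hypotheses.
  source A: 0.22 × 0.19 = 0.0418
  source C: 0.81 × 0.18 = 0.1458
Bayes factor = 0.0418 / 0.1458 ≈ 0.287

0.287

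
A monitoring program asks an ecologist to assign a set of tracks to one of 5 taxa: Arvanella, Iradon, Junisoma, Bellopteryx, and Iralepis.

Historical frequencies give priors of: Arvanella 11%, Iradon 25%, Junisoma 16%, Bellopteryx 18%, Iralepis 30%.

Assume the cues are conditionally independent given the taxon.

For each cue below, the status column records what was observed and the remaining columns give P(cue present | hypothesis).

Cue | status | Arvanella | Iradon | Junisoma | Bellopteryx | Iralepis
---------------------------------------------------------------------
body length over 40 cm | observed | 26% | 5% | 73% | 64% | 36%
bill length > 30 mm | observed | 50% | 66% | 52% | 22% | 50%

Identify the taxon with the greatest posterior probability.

Junisoma

By Bayes' rule with conditional independence, the unnormalized weight for each hypothesis is prior × ∏ likelihoods:
  Arvanella: 0.11 × 0.26 × 0.50 = 0.0143
  Iradon: 0.25 × 0.05 × 0.66 = 0.00825
  Junisoma: 0.16 × 0.73 × 0.52 = 0.060736
  Bellopteryx: 0.18 × 0.64 × 0.22 = 0.025344
  Iralepis: 0.30 × 0.36 × 0.50 = 0.054
Normalizing constant Z = 0.0143 + 0.00825 + 0.060736 + 0.025344 + 0.054 = 0.16263.
P(Arvanella | evidence) ≈ 0.0143 / 0.16263 ≈ 0.088
P(Iradon | evidence) ≈ 0.00825 / 0.16263 ≈ 0.051
P(Junisoma | evidence) ≈ 0.060736 / 0.16263 ≈ 0.373
P(Bellopteryx | evidence) ≈ 0.025344 / 0.16263 ≈ 0.156
P(Iralepis | evidence) ≈ 0.054 / 0.16263 ≈ 0.332
The largest is 0.373, so Junisoma is most probable.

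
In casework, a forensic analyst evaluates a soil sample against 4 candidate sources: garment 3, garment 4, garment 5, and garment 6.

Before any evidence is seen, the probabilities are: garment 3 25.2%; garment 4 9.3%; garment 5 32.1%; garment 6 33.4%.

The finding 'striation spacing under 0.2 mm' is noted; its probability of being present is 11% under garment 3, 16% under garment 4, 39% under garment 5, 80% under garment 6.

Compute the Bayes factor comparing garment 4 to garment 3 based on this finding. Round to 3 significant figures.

1.45

Likelihood of this finding under each hypothesis:
  garment 4: 0.16
  garment 3: 0.11
Bayes factor = 0.16 / 0.11 ≈ 1.45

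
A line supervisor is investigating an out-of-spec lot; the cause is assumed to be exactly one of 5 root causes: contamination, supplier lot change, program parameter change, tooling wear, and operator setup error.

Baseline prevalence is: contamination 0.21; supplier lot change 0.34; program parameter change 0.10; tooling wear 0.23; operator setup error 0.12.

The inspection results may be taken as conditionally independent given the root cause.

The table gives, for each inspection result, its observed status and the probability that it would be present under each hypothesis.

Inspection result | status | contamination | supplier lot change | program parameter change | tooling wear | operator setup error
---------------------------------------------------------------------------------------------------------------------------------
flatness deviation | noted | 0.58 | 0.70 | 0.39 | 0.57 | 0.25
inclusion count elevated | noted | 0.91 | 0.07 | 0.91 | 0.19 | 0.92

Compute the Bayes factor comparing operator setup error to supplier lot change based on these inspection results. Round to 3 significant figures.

Take the product of per-inspection result likelihoods under each hypothesis, then divide.
  operator setup error: 0.25 × 0.92 = 0.23
  supplier lot change: 0.70 × 0.07 = 0.049
Bayes factor = 0.23 / 0.049 ≈ 4.69

4.69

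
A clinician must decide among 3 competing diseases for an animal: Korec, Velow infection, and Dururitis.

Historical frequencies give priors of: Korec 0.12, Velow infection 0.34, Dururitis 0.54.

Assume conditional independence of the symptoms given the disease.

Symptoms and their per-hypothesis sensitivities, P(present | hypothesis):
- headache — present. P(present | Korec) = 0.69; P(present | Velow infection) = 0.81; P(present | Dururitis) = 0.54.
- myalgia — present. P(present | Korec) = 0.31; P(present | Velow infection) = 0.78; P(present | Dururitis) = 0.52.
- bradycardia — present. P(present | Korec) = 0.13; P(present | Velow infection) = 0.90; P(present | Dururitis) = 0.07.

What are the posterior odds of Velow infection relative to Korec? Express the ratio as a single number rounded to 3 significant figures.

Posterior odds equal prior odds times the likelihood ratio; only the two competing hypotheses matter.
  Velow infection: 0.34 × 0.81 × 0.78 × 0.90 = 0.19333
  Korec: 0.12 × 0.69 × 0.31 × 0.13 = 0.0033368
Odds(Velow infection : Korec) = 0.19333 / 0.0033368 ≈ 57.9.

57.9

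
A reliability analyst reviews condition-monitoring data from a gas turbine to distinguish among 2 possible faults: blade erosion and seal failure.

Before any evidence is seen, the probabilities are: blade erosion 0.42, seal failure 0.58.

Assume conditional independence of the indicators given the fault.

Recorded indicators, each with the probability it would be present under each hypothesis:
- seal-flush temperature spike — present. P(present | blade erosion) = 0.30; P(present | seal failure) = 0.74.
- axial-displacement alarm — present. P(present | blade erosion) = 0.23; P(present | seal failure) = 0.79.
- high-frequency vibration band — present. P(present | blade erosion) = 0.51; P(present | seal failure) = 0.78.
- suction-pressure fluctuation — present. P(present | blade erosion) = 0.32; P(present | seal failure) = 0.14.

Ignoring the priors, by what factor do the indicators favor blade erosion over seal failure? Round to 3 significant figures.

0.176

The Bayes factor is the ratio of the joint likelihoods of the indicator pattern under the two hypotheses.
  blade erosion: 0.30 × 0.23 × 0.51 × 0.32 = 0.011261
  seal failure: 0.74 × 0.79 × 0.78 × 0.14 = 0.063838
Bayes factor = 0.011261 / 0.063838 ≈ 0.176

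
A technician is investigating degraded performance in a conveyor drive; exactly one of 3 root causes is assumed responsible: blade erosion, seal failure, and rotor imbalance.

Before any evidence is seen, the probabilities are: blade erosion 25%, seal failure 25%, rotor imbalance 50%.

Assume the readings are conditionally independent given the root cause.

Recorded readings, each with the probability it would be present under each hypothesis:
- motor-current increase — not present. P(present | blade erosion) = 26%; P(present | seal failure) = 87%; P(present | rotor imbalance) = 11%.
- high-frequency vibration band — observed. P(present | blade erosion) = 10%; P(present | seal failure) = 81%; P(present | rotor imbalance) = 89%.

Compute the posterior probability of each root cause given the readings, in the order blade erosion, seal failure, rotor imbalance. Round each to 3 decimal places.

0.042, 0.060, 0.898

By Bayes' rule with conditional independence, the unnormalized weight for each hypothesis is prior × ∏ likelihoods (using 1 − P(present | H) for each absent reading):
  blade erosion: 0.25 × (1 − 0.26) × 0.10 = 0.0185
  seal failure: 0.25 × (1 − 0.87) × 0.81 = 0.026325
  rotor imbalance: 0.50 × (1 − 0.11) × 0.89 = 0.39605
Normalizing constant Z = 0.0185 + 0.026325 + 0.39605 = 0.44088.
P(blade erosion | evidence) = 0.0185 / 0.44088 ≈ 0.042
P(seal failure | evidence) = 0.026325 / 0.44088 ≈ 0.060
P(rotor imbalance | evidence) = 0.39605 / 0.44088 ≈ 0.898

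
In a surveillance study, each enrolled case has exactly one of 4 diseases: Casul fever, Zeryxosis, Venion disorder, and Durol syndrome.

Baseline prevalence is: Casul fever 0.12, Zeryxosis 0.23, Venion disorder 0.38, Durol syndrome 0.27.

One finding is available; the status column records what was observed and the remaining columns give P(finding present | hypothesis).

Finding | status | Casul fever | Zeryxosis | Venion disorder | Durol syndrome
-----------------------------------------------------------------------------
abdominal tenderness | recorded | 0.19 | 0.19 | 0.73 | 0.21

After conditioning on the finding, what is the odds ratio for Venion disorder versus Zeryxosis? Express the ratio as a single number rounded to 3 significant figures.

Posterior odds equal prior odds times the likelihood ratio; only the two competing hypotheses matter.
  Venion disorder: 0.38 × 0.73 = 0.2774
  Zeryxosis: 0.23 × 0.19 = 0.0437
Odds(Venion disorder : Zeryxosis) = 0.2774 / 0.0437 ≈ 6.35.

6.35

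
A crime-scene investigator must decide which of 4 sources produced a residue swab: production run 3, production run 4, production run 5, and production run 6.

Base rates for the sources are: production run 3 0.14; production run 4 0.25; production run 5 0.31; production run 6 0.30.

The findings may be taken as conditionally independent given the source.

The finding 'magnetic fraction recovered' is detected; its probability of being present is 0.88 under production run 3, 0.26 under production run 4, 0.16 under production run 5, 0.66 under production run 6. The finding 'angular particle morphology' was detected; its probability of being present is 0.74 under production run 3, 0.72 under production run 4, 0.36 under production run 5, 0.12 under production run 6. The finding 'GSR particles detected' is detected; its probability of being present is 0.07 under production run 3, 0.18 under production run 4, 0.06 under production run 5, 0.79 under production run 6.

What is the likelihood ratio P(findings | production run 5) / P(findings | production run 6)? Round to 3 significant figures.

Joint likelihood of the evidence pattern under each hypothesis:
  production run 5: 0.16 × 0.36 × 0.06 = 0.003456
  production run 6: 0.66 × 0.12 × 0.79 = 0.062568
Bayes factor = 0.003456 / 0.062568 ≈ 0.0552

0.0552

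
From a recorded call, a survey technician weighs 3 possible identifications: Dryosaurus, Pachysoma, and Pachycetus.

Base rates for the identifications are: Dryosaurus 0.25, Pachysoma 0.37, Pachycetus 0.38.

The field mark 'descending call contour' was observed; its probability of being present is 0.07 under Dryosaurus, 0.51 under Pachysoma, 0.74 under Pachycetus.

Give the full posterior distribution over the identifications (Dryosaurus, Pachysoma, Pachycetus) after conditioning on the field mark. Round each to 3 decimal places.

By Bayes' rule, the unnormalized weight for each hypothesis is prior × likelihood:
  Dryosaurus: 0.25 × 0.07 = 0.0175
  Pachysoma: 0.37 × 0.51 = 0.1887
  Pachycetus: 0.38 × 0.74 = 0.2812
Normalizing constant Z = 0.0175 + 0.1887 + 0.2812 = 0.4874.
P(Dryosaurus | evidence) = 0.0175 / 0.4874 ≈ 0.036
P(Pachysoma | evidence) = 0.1887 / 0.4874 ≈ 0.387
P(Pachycetus | evidence) = 0.2812 / 0.4874 ≈ 0.577

0.036, 0.387, 0.577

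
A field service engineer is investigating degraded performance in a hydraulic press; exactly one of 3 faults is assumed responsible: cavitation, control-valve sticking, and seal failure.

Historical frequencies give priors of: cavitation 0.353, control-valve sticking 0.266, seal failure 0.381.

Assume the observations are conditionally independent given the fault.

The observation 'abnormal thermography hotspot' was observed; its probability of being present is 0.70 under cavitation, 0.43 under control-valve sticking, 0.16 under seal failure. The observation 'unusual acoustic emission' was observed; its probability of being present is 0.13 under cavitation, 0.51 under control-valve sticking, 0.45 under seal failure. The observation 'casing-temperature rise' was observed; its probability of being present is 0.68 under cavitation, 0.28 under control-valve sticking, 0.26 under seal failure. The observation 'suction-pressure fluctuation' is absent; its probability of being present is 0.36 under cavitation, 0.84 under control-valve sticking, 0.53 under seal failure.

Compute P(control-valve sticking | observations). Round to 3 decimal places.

0.131

By Bayes' rule with conditional independence, the unnormalized weight for each hypothesis is prior × ∏ likelihoods (using 1 − P(present | H) for each absent observation):
  cavitation: 0.353 × 0.70 × 0.13 × 0.68 × (1 − 0.36) = 0.01398
  control-valve sticking: 0.266 × 0.43 × 0.51 × 0.28 × (1 − 0.84) = 0.0026134
  seal failure: 0.381 × 0.16 × 0.45 × 0.26 × (1 − 0.53) = 0.0033522
Normalizing constant Z = 0.01398 + 0.0026134 + 0.0033522 = 0.019945.
P(control-valve sticking | evidence) = 0.0026134 / 0.019945 ≈ 0.131.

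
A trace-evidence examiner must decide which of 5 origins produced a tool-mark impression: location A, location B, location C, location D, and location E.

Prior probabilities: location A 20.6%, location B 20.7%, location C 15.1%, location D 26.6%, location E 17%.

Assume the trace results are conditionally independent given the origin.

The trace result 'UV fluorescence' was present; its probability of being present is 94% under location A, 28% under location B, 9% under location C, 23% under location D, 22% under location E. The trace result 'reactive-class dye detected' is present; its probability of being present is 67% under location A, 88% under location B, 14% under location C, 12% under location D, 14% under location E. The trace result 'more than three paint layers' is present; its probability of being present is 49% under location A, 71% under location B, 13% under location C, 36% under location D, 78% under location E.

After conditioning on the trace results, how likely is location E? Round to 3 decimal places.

0.038

Multiply each prior by the joint likelihood of the trace result pattern:
  location A: 0.206 × 0.94 × 0.67 × 0.49 = 0.063572
  location B: 0.207 × 0.28 × 0.88 × 0.71 = 0.036213
  location C: 0.151 × 0.09 × 0.14 × 0.13 = 0.00024734
  location D: 0.266 × 0.23 × 0.12 × 0.36 = 0.002643
  location E: 0.170 × 0.22 × 0.14 × 0.78 = 0.0040841
Normalizing constant Z = 0.063572 + 0.036213 + 0.00024734 + 0.002643 + 0.0040841 = 0.10676.
P(location E | evidence) = 0.0040841 / 0.10676 ≈ 0.038.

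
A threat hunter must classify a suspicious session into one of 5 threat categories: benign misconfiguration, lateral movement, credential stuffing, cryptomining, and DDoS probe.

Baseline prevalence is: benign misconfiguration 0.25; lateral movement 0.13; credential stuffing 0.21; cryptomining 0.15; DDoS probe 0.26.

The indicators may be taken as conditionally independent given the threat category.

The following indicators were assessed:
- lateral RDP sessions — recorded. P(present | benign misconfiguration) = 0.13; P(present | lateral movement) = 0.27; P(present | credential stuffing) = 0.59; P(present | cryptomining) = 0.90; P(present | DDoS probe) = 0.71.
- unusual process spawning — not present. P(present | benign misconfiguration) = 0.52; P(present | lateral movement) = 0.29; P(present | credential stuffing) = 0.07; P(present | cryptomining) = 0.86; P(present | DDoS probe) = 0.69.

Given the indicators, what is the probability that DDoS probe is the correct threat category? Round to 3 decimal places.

0.247

For each hypothesis, the unnormalized posterior weight is prior × product of the indicator likelihoods (using 1 − P(present | H) for each absent indicator):
  benign misconfiguration: 0.25 × 0.13 × (1 − 0.52) = 0.0156
  lateral movement: 0.13 × 0.27 × (1 − 0.29) = 0.024921
  credential stuffing: 0.21 × 0.59 × (1 − 0.07) = 0.11523
  cryptomining: 0.15 × 0.90 × (1 − 0.86) = 0.0189
  DDoS probe: 0.26 × 0.71 × (1 − 0.69) = 0.057226
The unnormalized weights sum to 0.23187.
P(DDoS probe | evidence) = 0.057226 / 0.23187 ≈ 0.247.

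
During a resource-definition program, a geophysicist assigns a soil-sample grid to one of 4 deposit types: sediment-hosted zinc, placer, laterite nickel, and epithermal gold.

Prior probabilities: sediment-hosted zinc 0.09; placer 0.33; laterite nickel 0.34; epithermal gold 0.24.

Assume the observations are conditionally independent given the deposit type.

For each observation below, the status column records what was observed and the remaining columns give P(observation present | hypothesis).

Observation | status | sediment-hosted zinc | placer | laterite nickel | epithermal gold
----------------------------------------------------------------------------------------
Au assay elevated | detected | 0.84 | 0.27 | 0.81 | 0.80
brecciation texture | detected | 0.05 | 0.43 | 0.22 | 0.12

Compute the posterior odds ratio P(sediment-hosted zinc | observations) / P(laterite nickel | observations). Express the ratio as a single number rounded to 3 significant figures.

Posterior odds equal prior odds times the likelihood ratio; only the two competing hypotheses matter.
  sediment-hosted zinc: 0.09 × 0.84 × 0.05 = 0.00378
  laterite nickel: 0.34 × 0.81 × 0.22 = 0.060588
Odds(sediment-hosted zinc : laterite nickel) = 0.00378 / 0.060588 ≈ 0.0624.

0.0624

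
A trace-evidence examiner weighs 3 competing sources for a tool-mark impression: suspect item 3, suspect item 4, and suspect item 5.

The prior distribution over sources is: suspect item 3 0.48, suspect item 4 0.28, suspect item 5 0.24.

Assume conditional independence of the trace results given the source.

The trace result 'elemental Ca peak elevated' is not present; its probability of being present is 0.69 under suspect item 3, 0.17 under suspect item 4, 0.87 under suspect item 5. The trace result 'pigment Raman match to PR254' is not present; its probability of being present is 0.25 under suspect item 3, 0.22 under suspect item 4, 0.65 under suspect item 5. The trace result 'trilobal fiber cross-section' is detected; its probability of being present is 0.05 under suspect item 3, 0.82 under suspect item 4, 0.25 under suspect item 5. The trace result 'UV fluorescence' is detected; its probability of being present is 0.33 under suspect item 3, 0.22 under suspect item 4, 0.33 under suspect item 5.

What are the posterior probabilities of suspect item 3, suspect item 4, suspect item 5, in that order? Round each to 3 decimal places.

For each hypothesis, the unnormalized posterior weight is prior × product of the trace result likelihoods (using 1 − P(present | H) for each absent trace result):
  suspect item 3: 0.48 × (1 − 0.69) × (1 − 0.25) × 0.05 × 0.33 = 0.0018414
  suspect item 4: 0.28 × (1 − 0.17) × (1 − 0.22) × 0.82 × 0.22 = 0.032701
  suspect item 5: 0.24 × (1 − 0.87) × (1 − 0.65) × 0.25 × 0.33 = 0.0009009
Marginal likelihood of the evidence = 0.035444.
P(suspect item 3 | evidence) = 0.0018414 / 0.035444 ≈ 0.052
P(suspect item 4 | evidence) = 0.032701 / 0.035444 ≈ 0.923
P(suspect item 5 | evidence) = 0.0009009 / 0.035444 ≈ 0.025

0.052, 0.923, 0.025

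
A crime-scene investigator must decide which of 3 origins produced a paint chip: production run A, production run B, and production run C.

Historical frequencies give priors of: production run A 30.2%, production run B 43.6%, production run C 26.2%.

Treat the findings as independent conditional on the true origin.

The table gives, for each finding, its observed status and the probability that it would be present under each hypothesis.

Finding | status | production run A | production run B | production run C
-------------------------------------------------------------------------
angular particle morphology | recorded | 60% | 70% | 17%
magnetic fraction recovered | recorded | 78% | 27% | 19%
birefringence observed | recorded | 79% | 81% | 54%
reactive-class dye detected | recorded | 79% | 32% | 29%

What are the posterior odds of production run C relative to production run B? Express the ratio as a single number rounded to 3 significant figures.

Unnormalized posterior weight (prior times the finding likelihoods) for each of the two hypotheses:
  production run C: 0.262 × 0.17 × 0.19 × 0.54 × 0.29 = 0.0013252
  production run B: 0.436 × 0.70 × 0.27 × 0.81 × 0.32 = 0.021359
Odds(production run C : production run B) = 0.0013252 / 0.021359 ≈ 0.0620.

0.0620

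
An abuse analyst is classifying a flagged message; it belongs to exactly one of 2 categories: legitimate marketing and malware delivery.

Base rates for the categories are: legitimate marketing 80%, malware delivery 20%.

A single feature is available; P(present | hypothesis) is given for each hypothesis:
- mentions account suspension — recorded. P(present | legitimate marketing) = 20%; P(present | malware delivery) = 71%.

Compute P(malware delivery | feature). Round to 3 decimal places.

0.470

By Bayes' rule, the unnormalized weight for each hypothesis is prior × likelihood:
  legitimate marketing: 0.80 × 0.20 = 0.16
  malware delivery: 0.20 × 0.71 = 0.142
The unnormalized weights sum to 0.302.
P(malware delivery | evidence) = 0.142 / 0.302 ≈ 0.470.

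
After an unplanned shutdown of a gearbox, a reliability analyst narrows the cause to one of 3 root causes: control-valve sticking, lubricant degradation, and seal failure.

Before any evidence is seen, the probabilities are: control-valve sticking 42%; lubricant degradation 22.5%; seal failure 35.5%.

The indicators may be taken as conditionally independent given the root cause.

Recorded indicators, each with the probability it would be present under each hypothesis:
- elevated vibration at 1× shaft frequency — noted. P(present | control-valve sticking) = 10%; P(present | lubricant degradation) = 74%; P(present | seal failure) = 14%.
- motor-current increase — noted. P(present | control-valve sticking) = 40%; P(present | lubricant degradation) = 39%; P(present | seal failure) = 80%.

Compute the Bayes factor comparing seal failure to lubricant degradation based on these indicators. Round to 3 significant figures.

The Bayes factor is the ratio of the joint likelihoods of the indicator pattern under the two hypotheses.
  seal failure: 0.14 × 0.80 = 0.112
  lubricant degradation: 0.74 × 0.39 = 0.2886
Bayes factor = 0.112 / 0.2886 ≈ 0.388

0.388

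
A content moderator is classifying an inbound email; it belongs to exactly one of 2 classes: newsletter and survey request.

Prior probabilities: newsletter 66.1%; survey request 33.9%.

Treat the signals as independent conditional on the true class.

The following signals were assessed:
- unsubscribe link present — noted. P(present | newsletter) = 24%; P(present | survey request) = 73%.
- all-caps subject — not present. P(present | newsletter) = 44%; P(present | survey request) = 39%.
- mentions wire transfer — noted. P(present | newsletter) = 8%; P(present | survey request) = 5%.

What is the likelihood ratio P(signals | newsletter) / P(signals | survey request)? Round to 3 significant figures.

0.483

The Bayes factor is the ratio of the joint likelihoods of the signal pattern under the two hypotheses (using 1 − P(present | H) for each absent signal).
  newsletter: 0.24 × (1 − 0.44) × 0.08 = 0.010752
  survey request: 0.73 × (1 − 0.39) × 0.05 = 0.022265
Bayes factor = 0.010752 / 0.022265 ≈ 0.483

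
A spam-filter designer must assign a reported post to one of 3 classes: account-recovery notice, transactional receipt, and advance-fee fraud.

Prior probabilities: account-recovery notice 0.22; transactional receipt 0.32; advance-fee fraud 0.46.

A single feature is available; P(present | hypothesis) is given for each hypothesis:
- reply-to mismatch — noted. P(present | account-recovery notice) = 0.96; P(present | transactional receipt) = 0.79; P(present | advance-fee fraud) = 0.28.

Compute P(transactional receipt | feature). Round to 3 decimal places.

0.426

Multiply each prior by the likelihood of the feature:
  account-recovery notice: 0.22 × 0.96 = 0.2112
  transactional receipt: 0.32 × 0.79 = 0.2528
  advance-fee fraud: 0.46 × 0.28 = 0.1288
Normalizing constant Z = 0.2112 + 0.2528 + 0.1288 = 0.5928.
P(transactional receipt | evidence) = 0.2528 / 0.5928 ≈ 0.426.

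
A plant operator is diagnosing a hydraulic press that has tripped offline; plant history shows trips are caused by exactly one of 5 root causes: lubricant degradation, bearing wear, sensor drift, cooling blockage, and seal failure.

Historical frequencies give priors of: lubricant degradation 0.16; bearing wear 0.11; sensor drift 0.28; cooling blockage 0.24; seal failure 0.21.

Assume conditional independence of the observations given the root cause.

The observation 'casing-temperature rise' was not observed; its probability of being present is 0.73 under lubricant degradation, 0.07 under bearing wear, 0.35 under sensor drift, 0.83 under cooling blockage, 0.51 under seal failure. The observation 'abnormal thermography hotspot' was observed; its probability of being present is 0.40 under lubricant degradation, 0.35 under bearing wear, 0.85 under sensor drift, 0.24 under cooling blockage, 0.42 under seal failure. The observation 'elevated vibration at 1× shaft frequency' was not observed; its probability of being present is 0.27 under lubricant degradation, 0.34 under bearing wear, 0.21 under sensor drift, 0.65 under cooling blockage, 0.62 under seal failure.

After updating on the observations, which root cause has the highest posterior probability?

sensor drift

For each hypothesis, the unnormalized posterior weight is prior × product of the observation likelihoods (using 1 − P(present | H) for each absent observation):
  lubricant degradation: 0.16 × (1 − 0.73) × 0.40 × (1 − 0.27) = 0.012614
  bearing wear: 0.11 × (1 − 0.07) × 0.35 × (1 − 0.34) = 0.023631
  sensor drift: 0.28 × (1 − 0.35) × 0.85 × (1 − 0.21) = 0.12221
  cooling blockage: 0.24 × (1 − 0.83) × 0.24 × (1 − 0.65) = 0.0034272
  seal failure: 0.21 × (1 − 0.51) × 0.42 × (1 − 0.62) = 0.016423
Normalizing constant Z = 0.012614 + 0.023631 + 0.12221 + 0.0034272 + 0.016423 = 0.17831.
P(lubricant degradation | evidence) ≈ 0.012614 / 0.17831 ≈ 0.071
P(bearing wear | evidence) ≈ 0.023631 / 0.17831 ≈ 0.133
P(sensor drift | evidence) ≈ 0.12221 / 0.17831 ≈ 0.685
P(cooling blockage | evidence) ≈ 0.0034272 / 0.17831 ≈ 0.019
P(seal failure | evidence) ≈ 0.016423 / 0.17831 ≈ 0.092
The largest is 0.685, so sensor drift is most probable.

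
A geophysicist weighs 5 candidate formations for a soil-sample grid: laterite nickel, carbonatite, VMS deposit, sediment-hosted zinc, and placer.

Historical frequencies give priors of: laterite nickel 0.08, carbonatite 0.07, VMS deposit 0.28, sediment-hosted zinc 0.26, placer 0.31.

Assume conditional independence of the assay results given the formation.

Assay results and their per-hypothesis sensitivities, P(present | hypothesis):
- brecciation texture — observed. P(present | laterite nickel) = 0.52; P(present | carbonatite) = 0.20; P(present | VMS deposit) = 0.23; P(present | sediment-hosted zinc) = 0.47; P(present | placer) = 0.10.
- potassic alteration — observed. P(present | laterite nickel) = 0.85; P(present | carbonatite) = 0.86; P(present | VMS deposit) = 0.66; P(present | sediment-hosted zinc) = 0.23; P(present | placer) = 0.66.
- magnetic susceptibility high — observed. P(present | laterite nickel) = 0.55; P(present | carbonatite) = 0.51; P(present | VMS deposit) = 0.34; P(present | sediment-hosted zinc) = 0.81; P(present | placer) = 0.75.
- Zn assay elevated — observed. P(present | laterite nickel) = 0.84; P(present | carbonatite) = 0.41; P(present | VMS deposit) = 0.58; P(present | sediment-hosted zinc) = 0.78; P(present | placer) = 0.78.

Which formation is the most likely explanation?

For each hypothesis, the unnormalized posterior weight is prior × product of the assay result likelihoods:
  laterite nickel: 0.08 × 0.52 × 0.85 × 0.55 × 0.84 = 0.016336
  carbonatite: 0.07 × 0.20 × 0.86 × 0.51 × 0.41 = 0.0025176
  VMS deposit: 0.28 × 0.23 × 0.66 × 0.34 × 0.58 = 0.0083818
  sediment-hosted zinc: 0.26 × 0.47 × 0.23 × 0.81 × 0.78 = 0.017757
  placer: 0.31 × 0.10 × 0.66 × 0.75 × 0.78 = 0.011969
Normalizing constant Z = 0.016336 + 0.0025176 + 0.0083818 + 0.017757 + 0.011969 = 0.056962.
P(laterite nickel | evidence) ≈ 0.016336 / 0.056962 ≈ 0.287
P(carbonatite | evidence) ≈ 0.0025176 / 0.056962 ≈ 0.044
P(VMS deposit | evidence) ≈ 0.0083818 / 0.056962 ≈ 0.147
P(sediment-hosted zinc | evidence) ≈ 0.017757 / 0.056962 ≈ 0.312
P(placer | evidence) ≈ 0.011969 / 0.056962 ≈ 0.210
The largest is 0.312, so sediment-hosted zinc is most probable.

sediment-hosted zinc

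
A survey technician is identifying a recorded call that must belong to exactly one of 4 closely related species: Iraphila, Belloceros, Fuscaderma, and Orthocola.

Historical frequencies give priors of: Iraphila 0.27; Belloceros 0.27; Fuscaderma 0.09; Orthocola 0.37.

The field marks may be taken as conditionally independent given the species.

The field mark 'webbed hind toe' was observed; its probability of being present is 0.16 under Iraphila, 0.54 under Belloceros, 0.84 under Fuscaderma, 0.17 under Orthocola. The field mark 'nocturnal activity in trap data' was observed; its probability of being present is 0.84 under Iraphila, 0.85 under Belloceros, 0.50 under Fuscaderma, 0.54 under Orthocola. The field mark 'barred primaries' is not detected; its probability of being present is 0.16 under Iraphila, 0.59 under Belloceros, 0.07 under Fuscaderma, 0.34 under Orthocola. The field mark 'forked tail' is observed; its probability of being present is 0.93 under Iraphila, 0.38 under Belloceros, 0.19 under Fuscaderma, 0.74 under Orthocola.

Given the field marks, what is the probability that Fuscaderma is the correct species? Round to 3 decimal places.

0.094

By Bayes' rule with conditional independence, the unnormalized weight for each hypothesis is prior × ∏ likelihoods (using 1 − P(present | H) for each absent field mark):
  Iraphila: 0.27 × 0.16 × 0.84 × (1 − 0.16) × 0.93 = 0.028348
  Belloceros: 0.27 × 0.54 × 0.85 × (1 − 0.59) × 0.38 = 0.019308
  Fuscaderma: 0.09 × 0.84 × 0.50 × (1 − 0.07) × 0.19 = 0.0066793
  Orthocola: 0.37 × 0.17 × 0.54 × (1 − 0.34) × 0.74 = 0.016589
Marginal likelihood of the evidence = 0.070925.
P(Fuscaderma | evidence) = 0.0066793 / 0.070925 ≈ 0.094.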